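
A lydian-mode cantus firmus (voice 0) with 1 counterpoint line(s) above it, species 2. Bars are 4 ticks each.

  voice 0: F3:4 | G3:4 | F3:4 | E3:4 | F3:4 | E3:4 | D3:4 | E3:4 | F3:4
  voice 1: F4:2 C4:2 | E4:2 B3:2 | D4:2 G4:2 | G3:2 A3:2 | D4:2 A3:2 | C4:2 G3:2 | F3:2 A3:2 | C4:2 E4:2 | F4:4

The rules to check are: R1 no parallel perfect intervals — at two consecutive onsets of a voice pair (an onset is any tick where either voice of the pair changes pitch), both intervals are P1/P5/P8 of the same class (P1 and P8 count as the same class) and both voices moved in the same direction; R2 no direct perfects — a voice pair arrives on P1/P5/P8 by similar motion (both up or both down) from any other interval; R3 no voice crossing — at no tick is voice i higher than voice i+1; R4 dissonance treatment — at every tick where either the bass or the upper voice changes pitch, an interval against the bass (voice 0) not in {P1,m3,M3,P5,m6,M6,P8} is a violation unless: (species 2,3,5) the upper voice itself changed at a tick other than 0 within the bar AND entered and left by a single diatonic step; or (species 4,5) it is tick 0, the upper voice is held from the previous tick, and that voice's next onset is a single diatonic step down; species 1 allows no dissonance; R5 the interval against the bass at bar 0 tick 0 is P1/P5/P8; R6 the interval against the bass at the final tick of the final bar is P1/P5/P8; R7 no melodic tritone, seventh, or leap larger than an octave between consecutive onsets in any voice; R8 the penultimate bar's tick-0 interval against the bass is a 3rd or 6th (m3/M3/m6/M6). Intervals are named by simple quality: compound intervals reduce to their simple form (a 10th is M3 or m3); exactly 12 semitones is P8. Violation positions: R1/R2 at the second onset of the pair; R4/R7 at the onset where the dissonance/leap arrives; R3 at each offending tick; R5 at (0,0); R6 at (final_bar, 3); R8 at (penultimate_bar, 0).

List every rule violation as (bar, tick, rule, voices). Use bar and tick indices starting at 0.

(2, 2, R4, (0, 1))
(3, 2, R4, (0, 1))
(8, 0, R1, (0, 1))

bar 0: v0=F3 v1=F4 downbeat P8
bar 1: v0=G3 v1=E4 downbeat M6
bar 2: v0=F3 v1=D4 downbeat M6
bar 3: v0=E3 v1=G3 downbeat m3
bar 4: v0=F3 v1=D4 downbeat M6
bar 5: v0=E3 v1=C4 downbeat m6
bar 6: v0=D3 v1=F3 downbeat m3
bar 7: v0=E3 v1=C4 downbeat m6
bar 8: v0=F3 v1=F4 downbeat P8
  -> R4 @ bar 2 tick 2 v(0, 1): F3/G4 M2 untreated
  -> R4 @ bar 3 tick 2 v(0, 1): E3/A3 P4 untreated
  -> R1 @ bar 8 tick 0 v(0, 1): E3/E4 P8 -> F3/F4 P8 similar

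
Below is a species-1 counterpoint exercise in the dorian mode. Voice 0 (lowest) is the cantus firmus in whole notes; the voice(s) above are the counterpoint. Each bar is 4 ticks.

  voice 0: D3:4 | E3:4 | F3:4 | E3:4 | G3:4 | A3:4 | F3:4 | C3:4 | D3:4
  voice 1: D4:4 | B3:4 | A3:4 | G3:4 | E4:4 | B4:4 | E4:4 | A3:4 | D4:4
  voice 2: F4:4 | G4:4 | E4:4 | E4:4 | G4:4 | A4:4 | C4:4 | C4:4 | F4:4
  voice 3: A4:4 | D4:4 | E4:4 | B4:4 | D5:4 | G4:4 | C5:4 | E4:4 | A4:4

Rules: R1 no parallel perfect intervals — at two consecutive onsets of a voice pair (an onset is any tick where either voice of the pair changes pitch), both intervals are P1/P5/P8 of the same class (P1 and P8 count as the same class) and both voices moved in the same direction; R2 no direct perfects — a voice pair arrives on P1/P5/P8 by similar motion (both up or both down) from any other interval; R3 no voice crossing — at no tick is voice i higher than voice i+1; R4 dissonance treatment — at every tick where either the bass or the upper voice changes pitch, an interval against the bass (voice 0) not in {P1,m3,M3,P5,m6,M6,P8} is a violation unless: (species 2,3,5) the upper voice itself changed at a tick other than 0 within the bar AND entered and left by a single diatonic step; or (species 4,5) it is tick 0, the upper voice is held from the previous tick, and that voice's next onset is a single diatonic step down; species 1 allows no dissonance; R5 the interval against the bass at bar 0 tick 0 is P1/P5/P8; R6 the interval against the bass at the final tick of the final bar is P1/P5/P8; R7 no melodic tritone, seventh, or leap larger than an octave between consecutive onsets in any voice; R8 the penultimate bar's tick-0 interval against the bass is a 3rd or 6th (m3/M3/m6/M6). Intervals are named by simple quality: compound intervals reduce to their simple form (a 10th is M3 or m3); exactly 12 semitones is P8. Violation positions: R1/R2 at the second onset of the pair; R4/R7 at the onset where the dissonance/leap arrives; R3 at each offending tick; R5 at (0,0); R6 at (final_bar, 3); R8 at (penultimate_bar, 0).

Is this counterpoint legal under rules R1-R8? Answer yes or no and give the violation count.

No (35 violations)

bar 0: v0=D3 v1=D4 v2=F4 v3=A4 (P5)
bar 1: v0=E3 v1=B3 v2=G4 v3=D4 (m7)
bar 2: v0=F3 v1=A3 v2=E4 v3=E4 (M7)
bar 3: v0=E3 v1=G3 v2=E4 v3=B4 (P5)
bar 4: v0=G3 v1=E4 v2=G4 v3=D5 (P5)
bar 5: v0=A3 v1=B4 v2=A4 v3=G4 (m7)
bar 6: v0=F3 v1=E4 v2=C4 v3=C5 (P5)
bar 7: v0=C3 v1=A3 v2=C4 v3=E4 (M3)
bar 8: v0=D3 v1=D4 v2=F4 v3=A4 (P5)
  R5 @ bar0.0: opens on m3
  R3 @ bar1.0: G4 above D4
  R4 @ bar1.0: E3/D4 m7 untreated
  R3 @ bar1.1: G4 above D4
  R3 @ bar1.2: G4 above D4
  R3 @ bar1.3: G4 above D4
  R2 @ bar2.0: B3/G4 m6 -> A3/E4 P5 similar
  R4 @ bar2.0: F3/E4 M7 untreated
  R4 @ bar2.0: F3/E4 M7 untreated
  R1 @ bar4.0: E3/E4 P8 -> G3/G4 P8 similar
  R1 @ bar4.0: E3/B4 P5 -> G3/D5 P5 similar
  R1 @ bar4.0: E4/B4 P5 -> G4/D5 P5 similar
  R1 @ bar5.0: G3/G4 P8 -> A3/A4 P8 similar
  R3 @ bar5.0: B4 above A4
  R3 @ bar5.0: A4 above G4
  R4 @ bar5.0: A3/B4 M2 untreated
  R4 @ bar5.0: A3/G4 m7 untreated
  R3 @ bar5.1: B4 above A4
  R3 @ bar5.1: A4 above G4
  R3 @ bar5.2: B4 above A4
  R3 @ bar5.2: A4 above G4
  R3 @ bar5.3: B4 above A4
  R3 @ bar5.3: A4 above G4
  R2 @ bar6.0: A3/A4 P8 -> F3/C4 P5 similar
  R3 @ bar6.0: E4 above C4
  R4 @ bar6.0: F3/E4 M7 untreated
  R3 @ bar6.1: E4 above C4
  R3 @ bar6.2: E4 above C4
  R3 @ bar6.3: E4 above C4
  R2 @ bar7.0: E4/C5 m6 -> A3/E4 P5 similar
  R8 @ bar7.0: penult P8 not 3rd/6th
  R1 @ bar8.0: A3/E4 P5 -> D4/A4 P5 similar
  R2 @ bar8.0: C3/A3 M6 -> D3/D4 P8 similar
  R2 @ bar8.0: C3/E4 M3 -> D3/A4 P5 similar
  R6 @ bar8.3: closes on m3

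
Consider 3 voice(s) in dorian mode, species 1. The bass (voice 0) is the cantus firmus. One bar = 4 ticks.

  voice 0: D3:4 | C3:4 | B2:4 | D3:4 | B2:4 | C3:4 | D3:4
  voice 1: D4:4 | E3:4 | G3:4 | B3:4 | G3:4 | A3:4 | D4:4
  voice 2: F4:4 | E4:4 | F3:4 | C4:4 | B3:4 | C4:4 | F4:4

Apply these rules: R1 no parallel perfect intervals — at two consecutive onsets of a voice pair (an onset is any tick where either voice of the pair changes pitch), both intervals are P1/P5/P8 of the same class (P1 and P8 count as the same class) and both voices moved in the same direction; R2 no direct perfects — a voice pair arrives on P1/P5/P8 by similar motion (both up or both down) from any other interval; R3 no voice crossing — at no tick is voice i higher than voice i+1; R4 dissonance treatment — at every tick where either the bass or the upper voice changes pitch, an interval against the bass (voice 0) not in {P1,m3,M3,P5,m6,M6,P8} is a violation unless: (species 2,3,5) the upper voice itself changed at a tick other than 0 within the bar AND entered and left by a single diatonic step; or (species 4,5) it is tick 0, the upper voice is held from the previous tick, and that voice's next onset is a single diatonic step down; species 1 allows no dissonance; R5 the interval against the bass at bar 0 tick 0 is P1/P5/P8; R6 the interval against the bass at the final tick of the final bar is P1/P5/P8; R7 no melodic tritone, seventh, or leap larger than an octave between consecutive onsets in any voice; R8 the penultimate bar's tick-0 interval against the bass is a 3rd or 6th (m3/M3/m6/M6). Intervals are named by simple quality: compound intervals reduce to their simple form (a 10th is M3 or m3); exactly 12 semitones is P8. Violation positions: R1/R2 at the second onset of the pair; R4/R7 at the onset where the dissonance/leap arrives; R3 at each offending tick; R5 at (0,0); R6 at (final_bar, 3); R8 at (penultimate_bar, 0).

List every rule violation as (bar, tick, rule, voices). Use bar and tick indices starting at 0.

(0, 0, R5, (0, 2))
(1, 0, R2, (1, 2))
(1, 0, R7, (1,))
(2, 0, R3, (1, 2))
(2, 0, R4, (0, 2))
(2, 0, R7, (2,))
(2, 1, R3, (1, 2))
(2, 2, R3, (1, 2))
(2, 3, R3, (1, 2))
(3, 0, R4, (0, 2))
(4, 0, R2, (0, 2))
(5, 0, R1, (0, 2))
(5, 0, R8, (0, 2))
(6, 0, R2, (0, 1))
(6, 3, R6, (0, 2))

bar 0: v0=D3 v1=D4 v2=F4 downbeat m3
bar 1: v0=C3 v1=E3 v2=E4 downbeat M3
bar 2: v0=B2 v1=G3 v2=F3 downbeat TT
bar 3: v0=D3 v1=B3 v2=C4 downbeat m7
bar 4: v0=B2 v1=G3 v2=B3 downbeat P8
bar 5: v0=C3 v1=A3 v2=C4 downbeat P8
bar 6: v0=D3 v1=D4 v2=F4 downbeat m3
  -> R5 @ bar 0 tick 0 v(0, 2): opens on m3
  -> R2 @ bar 1 tick 0 v(1, 2): D4/F4 m3 -> E3/E4 P8 similar
  -> R7 @ bar 1 tick 0 v(1,): D4->E3 leap 10st
  -> R3 @ bar 2 tick 0 v(1, 2): G3 above F3
  -> R4 @ bar 2 tick 0 v(0, 2): B2/F3 TT untreated
  -> R7 @ bar 2 tick 0 v(2,): E4->F3 leap 11st
  -> R3 @ bar 2 tick 1 v(1, 2): G3 above F3
  -> R3 @ bar 2 tick 2 v(1, 2): G3 above F3
  -> R3 @ bar 2 tick 3 v(1, 2): G3 above F3
  -> R4 @ bar 3 tick 0 v(0, 2): D3/C4 m7 untreated
  -> R2 @ bar 4 tick 0 v(0, 2): D3/C4 m7 -> B2/B3 P8 similar
  -> R1 @ bar 5 tick 0 v(0, 2): B2/B3 P8 -> C3/C4 P8 similar
  -> R8 @ bar 5 tick 0 v(0, 2): penult P8 not 3rd/6th
  -> R2 @ bar 6 tick 0 v(0, 1): C3/A3 M6 -> D3/D4 P8 similar
  -> R6 @ bar 6 tick 3 v(0, 2): closes on m3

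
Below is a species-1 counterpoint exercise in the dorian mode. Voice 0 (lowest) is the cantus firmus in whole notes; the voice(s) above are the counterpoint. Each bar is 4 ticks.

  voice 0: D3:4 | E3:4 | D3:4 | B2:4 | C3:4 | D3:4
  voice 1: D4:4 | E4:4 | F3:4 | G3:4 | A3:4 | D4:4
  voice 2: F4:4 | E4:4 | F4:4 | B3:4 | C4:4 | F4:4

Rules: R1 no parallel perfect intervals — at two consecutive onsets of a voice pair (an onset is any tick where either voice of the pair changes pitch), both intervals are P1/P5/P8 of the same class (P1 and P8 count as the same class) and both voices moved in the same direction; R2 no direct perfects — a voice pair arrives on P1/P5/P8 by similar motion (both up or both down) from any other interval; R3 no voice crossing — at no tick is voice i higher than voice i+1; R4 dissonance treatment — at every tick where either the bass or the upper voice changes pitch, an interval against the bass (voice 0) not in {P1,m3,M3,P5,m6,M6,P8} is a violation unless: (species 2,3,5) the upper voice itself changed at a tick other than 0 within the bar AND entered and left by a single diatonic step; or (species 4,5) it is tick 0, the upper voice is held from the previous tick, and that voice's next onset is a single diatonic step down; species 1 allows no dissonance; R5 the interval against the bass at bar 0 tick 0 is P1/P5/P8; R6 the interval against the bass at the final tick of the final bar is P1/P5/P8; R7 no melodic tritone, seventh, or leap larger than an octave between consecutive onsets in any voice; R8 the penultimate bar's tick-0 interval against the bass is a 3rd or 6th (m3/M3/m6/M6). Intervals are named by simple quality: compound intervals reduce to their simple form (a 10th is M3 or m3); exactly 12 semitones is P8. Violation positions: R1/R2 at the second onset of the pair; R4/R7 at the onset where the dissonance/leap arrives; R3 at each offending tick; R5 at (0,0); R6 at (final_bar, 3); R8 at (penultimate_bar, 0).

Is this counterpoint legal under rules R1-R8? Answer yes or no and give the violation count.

bar 0: v0=D3 v1=D4 v2=F4 (m3)
bar 1: v0=E3 v1=E4 v2=E4 (P8)
bar 2: v0=D3 v1=F3 v2=F4 (m3)
bar 3: v0=B2 v1=G3 v2=B3 (P8)
bar 4: v0=C3 v1=A3 v2=C4 (P8)
bar 5: v0=D3 v1=D4 v2=F4 (m3)
  R5 @ bar0.0: opens on m3
  R1 @ bar1.0: D3/D4 P8 -> E3/E4 P8 similar
  R7 @ bar2.0: E4->F3 leap 11st
  R2 @ bar3.0: D3/F4 m3 -> B2/B3 P8 similar
  R7 @ bar3.0: F4->B3 leap 6st
  R1 @ bar4.0: B2/B3 P8 -> C3/C4 P8 similar
  R8 @ bar4.0: penult P8 not 3rd/6th
  R2 @ bar5.0: C3/A3 M6 -> D3/D4 P8 similar
  R6 @ bar5.3: closes on m3

No (9 violations)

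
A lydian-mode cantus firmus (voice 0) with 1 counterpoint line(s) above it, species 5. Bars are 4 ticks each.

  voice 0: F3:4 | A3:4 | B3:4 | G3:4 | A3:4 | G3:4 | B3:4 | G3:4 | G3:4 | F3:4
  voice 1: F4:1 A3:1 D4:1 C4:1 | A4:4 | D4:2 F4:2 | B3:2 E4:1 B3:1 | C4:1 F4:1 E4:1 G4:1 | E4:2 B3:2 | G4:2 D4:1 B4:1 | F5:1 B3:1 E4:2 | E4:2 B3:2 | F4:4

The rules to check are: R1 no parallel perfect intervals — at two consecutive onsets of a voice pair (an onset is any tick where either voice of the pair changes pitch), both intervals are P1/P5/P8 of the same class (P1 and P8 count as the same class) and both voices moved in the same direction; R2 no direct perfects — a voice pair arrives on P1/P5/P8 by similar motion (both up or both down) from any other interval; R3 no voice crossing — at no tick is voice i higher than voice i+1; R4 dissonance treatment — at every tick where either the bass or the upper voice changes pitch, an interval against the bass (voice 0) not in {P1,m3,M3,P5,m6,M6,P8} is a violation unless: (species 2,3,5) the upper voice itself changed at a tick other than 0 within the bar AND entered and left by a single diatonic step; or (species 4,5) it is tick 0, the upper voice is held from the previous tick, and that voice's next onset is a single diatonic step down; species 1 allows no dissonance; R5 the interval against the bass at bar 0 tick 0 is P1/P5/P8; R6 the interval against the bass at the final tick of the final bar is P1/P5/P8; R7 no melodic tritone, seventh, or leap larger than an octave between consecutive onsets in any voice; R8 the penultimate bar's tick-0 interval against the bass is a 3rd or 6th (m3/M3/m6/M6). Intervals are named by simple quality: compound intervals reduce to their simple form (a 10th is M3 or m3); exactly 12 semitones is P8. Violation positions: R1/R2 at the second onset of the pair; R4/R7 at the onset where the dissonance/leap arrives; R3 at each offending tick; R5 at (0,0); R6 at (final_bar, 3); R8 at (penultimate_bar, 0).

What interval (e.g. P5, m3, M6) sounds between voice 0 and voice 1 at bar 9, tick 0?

P8

voice 0=F3 voice 1=F4 -> P8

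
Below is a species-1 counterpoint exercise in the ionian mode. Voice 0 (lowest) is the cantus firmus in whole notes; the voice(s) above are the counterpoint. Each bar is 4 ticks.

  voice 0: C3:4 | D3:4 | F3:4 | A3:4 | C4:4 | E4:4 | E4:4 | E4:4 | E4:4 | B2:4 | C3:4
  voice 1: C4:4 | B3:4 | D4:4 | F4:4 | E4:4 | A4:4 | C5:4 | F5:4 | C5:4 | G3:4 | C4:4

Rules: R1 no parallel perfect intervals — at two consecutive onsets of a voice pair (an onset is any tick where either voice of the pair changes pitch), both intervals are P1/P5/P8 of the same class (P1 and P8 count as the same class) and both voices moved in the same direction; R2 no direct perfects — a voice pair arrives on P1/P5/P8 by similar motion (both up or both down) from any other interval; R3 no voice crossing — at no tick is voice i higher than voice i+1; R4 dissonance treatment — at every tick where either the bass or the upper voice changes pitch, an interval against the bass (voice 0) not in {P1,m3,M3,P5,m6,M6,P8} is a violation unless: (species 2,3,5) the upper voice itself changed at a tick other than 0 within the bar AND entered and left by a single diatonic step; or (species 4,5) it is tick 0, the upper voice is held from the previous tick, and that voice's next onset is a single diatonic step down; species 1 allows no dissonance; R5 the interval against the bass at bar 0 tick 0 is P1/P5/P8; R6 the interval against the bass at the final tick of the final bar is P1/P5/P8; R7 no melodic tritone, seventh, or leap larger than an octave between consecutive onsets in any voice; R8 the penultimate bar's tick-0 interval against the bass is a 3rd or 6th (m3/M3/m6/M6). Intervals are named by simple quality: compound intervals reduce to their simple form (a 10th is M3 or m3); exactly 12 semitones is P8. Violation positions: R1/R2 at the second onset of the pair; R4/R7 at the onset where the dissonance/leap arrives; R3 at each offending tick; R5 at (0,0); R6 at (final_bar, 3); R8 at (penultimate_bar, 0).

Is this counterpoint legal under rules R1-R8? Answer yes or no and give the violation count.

No (5 violations)

bar 0: v0=C3 v1=C4 (P8)
bar 1: v0=D3 v1=B3 (M6)
bar 2: v0=F3 v1=D4 (M6)
bar 3: v0=A3 v1=F4 (m6)
bar 4: v0=C4 v1=E4 (M3)
bar 5: v0=E4 v1=A4 (P4)
bar 6: v0=E4 v1=C5 (m6)
bar 7: v0=E4 v1=F5 (m2)
bar 8: v0=E4 v1=C5 (m6)
bar 9: v0=B2 v1=G3 (m6)
bar 10: v0=C3 v1=C4 (P8)
  R4 @ bar5.0: E4/A4 P4 untreated
  R4 @ bar7.0: E4/F5 m2 untreated
  R7 @ bar9.0: E4->B2 leap 17st
  R7 @ bar9.0: C5->G3 leap 17st
  R2 @ bar10.0: B2/G3 m6 -> C3/C4 P8 similar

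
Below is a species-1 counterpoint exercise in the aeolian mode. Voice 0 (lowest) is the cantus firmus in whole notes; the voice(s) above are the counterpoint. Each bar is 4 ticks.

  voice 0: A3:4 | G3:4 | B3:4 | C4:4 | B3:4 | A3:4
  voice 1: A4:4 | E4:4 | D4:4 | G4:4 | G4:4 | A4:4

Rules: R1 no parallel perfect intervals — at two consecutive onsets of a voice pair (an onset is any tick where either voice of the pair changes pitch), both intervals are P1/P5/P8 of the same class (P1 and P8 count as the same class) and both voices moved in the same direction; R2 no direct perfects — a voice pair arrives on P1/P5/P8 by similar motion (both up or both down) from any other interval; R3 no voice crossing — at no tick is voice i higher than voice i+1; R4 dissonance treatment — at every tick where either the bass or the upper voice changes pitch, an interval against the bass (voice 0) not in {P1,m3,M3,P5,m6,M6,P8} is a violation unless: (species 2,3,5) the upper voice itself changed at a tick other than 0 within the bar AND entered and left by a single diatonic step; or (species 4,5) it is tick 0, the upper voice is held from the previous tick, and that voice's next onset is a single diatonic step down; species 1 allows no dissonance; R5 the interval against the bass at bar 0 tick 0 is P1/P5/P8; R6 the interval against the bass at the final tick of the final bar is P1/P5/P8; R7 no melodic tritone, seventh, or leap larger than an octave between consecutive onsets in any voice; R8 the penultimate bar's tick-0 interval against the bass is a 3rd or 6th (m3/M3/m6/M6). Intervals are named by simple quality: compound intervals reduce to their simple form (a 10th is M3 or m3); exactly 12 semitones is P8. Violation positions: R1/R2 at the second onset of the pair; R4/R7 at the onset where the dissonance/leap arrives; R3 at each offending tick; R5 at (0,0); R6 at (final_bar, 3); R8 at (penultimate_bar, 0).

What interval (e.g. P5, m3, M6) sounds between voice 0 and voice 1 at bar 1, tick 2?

M6

voice 0=G3 voice 1=E4 -> M6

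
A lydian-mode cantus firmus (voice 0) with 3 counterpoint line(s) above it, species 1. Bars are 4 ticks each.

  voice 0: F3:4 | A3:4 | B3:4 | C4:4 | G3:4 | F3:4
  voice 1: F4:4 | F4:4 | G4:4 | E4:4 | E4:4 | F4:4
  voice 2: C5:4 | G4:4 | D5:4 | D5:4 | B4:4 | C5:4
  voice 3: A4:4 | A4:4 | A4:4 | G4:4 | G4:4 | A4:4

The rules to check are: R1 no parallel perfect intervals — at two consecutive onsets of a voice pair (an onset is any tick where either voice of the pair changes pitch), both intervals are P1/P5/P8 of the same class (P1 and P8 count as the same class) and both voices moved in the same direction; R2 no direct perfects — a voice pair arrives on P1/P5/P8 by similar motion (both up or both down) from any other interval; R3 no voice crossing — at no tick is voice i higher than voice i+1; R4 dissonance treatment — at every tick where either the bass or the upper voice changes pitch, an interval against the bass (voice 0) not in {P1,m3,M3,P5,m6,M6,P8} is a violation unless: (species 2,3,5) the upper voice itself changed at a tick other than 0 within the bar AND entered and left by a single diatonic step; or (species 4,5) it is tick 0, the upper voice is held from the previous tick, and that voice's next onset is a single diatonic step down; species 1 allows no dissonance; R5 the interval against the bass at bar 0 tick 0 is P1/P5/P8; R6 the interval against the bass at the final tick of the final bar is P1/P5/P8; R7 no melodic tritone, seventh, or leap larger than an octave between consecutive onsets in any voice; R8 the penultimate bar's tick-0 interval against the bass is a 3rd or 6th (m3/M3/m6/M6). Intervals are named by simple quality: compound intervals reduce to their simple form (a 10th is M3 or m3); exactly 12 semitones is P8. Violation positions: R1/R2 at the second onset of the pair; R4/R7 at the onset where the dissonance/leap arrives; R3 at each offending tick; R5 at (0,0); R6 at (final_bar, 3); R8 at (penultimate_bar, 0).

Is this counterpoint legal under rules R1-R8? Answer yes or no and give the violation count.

bar 0: v0=F3 v1=F4 v2=C5 v3=A4 (M3)
bar 1: v0=A3 v1=F4 v2=G4 v3=A4 (P8)
bar 2: v0=B3 v1=G4 v2=D5 v3=A4 (m7)
bar 3: v0=C4 v1=E4 v2=D5 v3=G4 (P5)
bar 4: v0=G3 v1=E4 v2=B4 v3=G4 (P8)
bar 5: v0=F3 v1=F4 v2=C5 v3=A4 (M3)
  R3 @ bar0.0: C5 above A4
  R5 @ bar0.0: opens on M3
  R3 @ bar0.1: C5 above A4
  R3 @ bar0.2: C5 above A4
  R3 @ bar0.3: C5 above A4
  R4 @ bar1.0: A3/G4 m7 untreated
  R2 @ bar2.0: F4/G4 M2 -> G4/D5 P5 similar
  R3 @ bar2.0: D5 above A4
  R4 @ bar2.0: B3/A4 m7 untreated
  R3 @ bar2.1: D5 above A4
  R3 @ bar2.2: D5 above A4
  R3 @ bar2.3: D5 above A4
  R3 @ bar3.0: D5 above G4
  R4 @ bar3.0: C4/D5 M2 untreated
  R3 @ bar3.1: D5 above G4
  R3 @ bar3.2: D5 above G4
  R3 @ bar3.3: D5 above G4
  R3 @ bar4.0: B4 above G4
  R8 @ bar4.0: penult P8 not 3rd/6th
  R3 @ bar4.1: B4 above G4
  R3 @ bar4.2: B4 above G4
  R3 @ bar4.3: B4 above G4
  R1 @ bar5.0: E4/B4 P5 -> F4/C5 P5 similar
  R3 @ bar5.0: C5 above A4
  R3 @ bar5.1: C5 above A4
  R3 @ bar5.2: C5 above A4
  R3 @ bar5.3: C5 above A4
  R6 @ bar5.3: closes on M3

No (28 violations)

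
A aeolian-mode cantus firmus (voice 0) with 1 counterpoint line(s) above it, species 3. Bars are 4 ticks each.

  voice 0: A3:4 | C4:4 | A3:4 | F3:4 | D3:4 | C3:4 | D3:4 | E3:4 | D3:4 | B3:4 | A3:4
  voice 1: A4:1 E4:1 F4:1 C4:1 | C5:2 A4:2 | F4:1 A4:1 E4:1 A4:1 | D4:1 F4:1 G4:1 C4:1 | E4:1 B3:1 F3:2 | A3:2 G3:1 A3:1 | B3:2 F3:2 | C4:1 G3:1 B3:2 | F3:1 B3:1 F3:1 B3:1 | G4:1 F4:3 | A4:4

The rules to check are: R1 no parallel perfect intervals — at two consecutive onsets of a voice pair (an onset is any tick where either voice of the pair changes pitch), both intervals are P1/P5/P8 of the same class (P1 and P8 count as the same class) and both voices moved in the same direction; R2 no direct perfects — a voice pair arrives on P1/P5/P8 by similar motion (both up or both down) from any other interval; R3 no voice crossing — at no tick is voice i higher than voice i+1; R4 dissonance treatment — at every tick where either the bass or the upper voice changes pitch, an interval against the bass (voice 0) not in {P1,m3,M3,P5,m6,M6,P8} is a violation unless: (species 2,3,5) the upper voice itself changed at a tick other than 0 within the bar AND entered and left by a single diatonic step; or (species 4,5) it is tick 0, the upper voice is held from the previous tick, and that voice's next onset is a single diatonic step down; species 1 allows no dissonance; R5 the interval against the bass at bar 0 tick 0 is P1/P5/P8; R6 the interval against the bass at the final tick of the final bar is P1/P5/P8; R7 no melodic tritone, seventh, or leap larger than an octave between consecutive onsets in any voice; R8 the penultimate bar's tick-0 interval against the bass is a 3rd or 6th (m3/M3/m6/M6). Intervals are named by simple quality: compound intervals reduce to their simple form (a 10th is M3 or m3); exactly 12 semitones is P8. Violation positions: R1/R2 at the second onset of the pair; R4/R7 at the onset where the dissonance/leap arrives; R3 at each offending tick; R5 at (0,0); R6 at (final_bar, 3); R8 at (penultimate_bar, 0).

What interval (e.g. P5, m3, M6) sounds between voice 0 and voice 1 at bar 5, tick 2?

voice 0=C3 voice 1=G3 -> P5

P5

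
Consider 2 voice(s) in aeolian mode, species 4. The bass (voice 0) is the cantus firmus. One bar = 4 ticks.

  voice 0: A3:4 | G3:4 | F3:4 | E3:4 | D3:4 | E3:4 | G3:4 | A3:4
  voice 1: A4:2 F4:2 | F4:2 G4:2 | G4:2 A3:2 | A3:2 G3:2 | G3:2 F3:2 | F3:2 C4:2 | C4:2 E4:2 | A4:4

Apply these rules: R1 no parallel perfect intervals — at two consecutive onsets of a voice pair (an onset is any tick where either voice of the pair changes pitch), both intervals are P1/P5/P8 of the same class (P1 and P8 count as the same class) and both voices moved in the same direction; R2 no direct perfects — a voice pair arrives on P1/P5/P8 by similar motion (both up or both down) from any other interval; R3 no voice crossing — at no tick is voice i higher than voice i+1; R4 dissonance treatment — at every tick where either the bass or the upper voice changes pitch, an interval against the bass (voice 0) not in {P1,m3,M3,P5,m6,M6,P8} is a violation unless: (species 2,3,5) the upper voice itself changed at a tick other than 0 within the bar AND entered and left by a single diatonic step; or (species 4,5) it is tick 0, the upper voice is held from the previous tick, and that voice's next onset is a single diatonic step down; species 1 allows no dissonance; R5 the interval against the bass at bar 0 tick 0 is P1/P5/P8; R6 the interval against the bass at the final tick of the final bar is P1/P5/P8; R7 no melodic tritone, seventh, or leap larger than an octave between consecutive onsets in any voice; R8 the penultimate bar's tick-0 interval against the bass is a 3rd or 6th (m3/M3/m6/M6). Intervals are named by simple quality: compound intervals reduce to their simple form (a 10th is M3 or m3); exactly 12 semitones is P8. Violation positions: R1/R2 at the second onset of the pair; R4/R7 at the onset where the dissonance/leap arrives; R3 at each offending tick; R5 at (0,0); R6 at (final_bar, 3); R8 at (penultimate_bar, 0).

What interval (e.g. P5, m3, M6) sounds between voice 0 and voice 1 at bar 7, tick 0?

P8

voice 0=A3 voice 1=A4 -> P8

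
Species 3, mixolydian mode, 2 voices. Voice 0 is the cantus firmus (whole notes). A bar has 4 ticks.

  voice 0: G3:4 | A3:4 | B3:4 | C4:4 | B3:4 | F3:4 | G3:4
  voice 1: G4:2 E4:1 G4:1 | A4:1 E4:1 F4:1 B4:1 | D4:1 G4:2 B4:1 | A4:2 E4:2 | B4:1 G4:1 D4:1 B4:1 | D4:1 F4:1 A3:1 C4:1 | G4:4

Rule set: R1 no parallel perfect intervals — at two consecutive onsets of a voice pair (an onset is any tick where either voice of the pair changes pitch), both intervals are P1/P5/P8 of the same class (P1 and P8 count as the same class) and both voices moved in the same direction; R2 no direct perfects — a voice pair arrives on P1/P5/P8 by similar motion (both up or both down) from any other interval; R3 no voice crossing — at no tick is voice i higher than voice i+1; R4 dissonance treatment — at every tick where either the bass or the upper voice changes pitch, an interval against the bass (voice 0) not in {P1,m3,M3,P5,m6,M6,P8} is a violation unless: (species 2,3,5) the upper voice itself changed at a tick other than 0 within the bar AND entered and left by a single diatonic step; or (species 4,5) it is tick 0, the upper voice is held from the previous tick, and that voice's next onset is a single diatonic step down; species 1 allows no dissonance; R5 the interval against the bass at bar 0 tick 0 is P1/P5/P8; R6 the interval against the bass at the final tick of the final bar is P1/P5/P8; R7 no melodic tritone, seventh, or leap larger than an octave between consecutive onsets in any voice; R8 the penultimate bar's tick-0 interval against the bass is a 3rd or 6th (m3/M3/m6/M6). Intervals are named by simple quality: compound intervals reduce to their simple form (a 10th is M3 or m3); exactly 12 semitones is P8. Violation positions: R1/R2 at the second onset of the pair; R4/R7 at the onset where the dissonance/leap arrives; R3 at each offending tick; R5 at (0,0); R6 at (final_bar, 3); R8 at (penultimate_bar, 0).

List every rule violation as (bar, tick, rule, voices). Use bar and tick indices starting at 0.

(1, 0, R1, (0, 1))
(1, 3, R4, (0, 1))
(1, 3, R7, (1,))
(5, 0, R7, (0,))
(6, 0, R2, (0, 1))

bar 0: v0=G3 v1=G4 downbeat P8
bar 1: v0=A3 v1=A4 downbeat P8
bar 2: v0=B3 v1=D4 downbeat m3
bar 3: v0=C4 v1=A4 downbeat M6
bar 4: v0=B3 v1=B4 downbeat P8
bar 5: v0=F3 v1=D4 downbeat M6
bar 6: v0=G3 v1=G4 downbeat P8
  -> R1 @ bar 1 tick 0 v(0, 1): G3/G4 P8 -> A3/A4 P8 similar
  -> R4 @ bar 1 tick 3 v(0, 1): A3/B4 M2 untreated
  -> R7 @ bar 1 tick 3 v(1,): F4->B4 leap 6st
  -> R7 @ bar 5 tick 0 v(0,): B3->F3 leap 6st
  -> R2 @ bar 6 tick 0 v(0, 1): F3/C4 P5 -> G3/G4 P8 similar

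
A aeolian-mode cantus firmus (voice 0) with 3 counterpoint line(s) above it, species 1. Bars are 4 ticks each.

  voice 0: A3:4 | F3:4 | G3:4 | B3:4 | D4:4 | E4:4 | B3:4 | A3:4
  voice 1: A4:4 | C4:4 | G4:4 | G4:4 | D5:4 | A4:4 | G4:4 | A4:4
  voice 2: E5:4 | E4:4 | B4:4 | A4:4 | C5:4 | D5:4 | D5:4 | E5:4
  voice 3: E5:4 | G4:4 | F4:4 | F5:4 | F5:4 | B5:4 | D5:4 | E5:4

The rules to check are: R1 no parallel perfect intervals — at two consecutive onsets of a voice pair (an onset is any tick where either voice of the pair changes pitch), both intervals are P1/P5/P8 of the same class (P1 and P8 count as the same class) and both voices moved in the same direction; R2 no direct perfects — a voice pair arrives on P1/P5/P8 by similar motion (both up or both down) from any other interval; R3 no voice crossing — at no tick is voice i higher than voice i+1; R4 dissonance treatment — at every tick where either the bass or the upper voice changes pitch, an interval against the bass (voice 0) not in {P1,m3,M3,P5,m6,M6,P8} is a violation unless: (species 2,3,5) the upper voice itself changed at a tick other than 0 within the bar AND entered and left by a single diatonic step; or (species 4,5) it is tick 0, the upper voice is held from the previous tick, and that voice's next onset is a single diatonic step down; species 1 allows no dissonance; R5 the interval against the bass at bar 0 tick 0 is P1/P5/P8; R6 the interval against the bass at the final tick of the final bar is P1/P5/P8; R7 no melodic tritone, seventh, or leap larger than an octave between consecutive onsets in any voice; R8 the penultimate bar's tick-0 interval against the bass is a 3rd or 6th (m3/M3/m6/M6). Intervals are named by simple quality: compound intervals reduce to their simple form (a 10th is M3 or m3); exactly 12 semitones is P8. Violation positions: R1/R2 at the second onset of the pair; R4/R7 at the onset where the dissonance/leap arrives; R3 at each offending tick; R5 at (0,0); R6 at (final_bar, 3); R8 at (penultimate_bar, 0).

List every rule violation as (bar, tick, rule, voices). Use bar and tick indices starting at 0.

(1, 0, R1, (1, 3))
(1, 0, R2, (0, 1))
(1, 0, R4, (0, 2))
(1, 0, R4, (0, 3))
(2, 0, R2, (0, 1))
(2, 0, R3, (2, 3))
(2, 0, R4, (0, 3))
(2, 1, R3, (2, 3))
(2, 2, R3, (2, 3))
(2, 3, R3, (2, 3))
(3, 0, R4, (0, 2))
(3, 0, R4, (0, 3))
(4, 0, R2, (0, 1))
(4, 0, R3, (1, 2))
(4, 0, R4, (0, 2))
(4, 1, R3, (1, 2))
(4, 2, R3, (1, 2))
(4, 3, R3, (1, 2))
(5, 0, R2, (0, 3))
(5, 0, R4, (0, 1))
(5, 0, R4, (0, 2))
(5, 0, R7, (3,))
(6, 0, R2, (1, 3))
(7, 0, R1, (1, 2))
(7, 0, R1, (1, 3))
(7, 0, R1, (2, 3))

bar 0: v0=A3 v1=A4 v2=E5 v3=E5 downbeat P5
bar 1: v0=F3 v1=C4 v2=E4 v3=G4 downbeat M2
bar 2: v0=G3 v1=G4 v2=B4 v3=F4 downbeat m7
bar 3: v0=B3 v1=G4 v2=A4 v3=F5 downbeat TT
bar 4: v0=D4 v1=D5 v2=C5 v3=F5 downbeat m3
bar 5: v0=E4 v1=A4 v2=D5 v3=B5 downbeat P5
bar 6: v0=B3 v1=G4 v2=D5 v3=D5 downbeat m3
bar 7: v0=A3 v1=A4 v2=E5 v3=E5 downbeat P5
  -> R1 @ bar 1 tick 0 v(1, 3): A4/E5 P5 -> C4/G4 P5 similar
  -> R2 @ bar 1 tick 0 v(0, 1): A3/A4 P8 -> F3/C4 P5 similar
  -> R4 @ bar 1 tick 0 v(0, 2): F3/E4 M7 untreated
  -> R4 @ bar 1 tick 0 v(0, 3): F3/G4 M2 untreated
  -> R2 @ bar 2 tick 0 v(0, 1): F3/C4 P5 -> G3/G4 P8 similar
  -> R3 @ bar 2 tick 0 v(2, 3): B4 above F4
  -> R4 @ bar 2 tick 0 v(0, 3): G3/F4 m7 untreated
  -> R3 @ bar 2 tick 1 v(2, 3): B4 above F4
  -> R3 @ bar 2 tick 2 v(2, 3): B4 above F4
  -> R3 @ bar 2 tick 3 v(2, 3): B4 above F4
  -> R4 @ bar 3 tick 0 v(0, 2): B3/A4 m7 untreated
  -> R4 @ bar 3 tick 0 v(0, 3): B3/F5 TT untreated
  -> R2 @ bar 4 tick 0 v(0, 1): B3/G4 m6 -> D4/D5 P8 similar
  -> R3 @ bar 4 tick 0 v(1, 2): D5 above C5
  -> R4 @ bar 4 tick 0 v(0, 2): D4/C5 m7 untreated
  -> R3 @ bar 4 tick 1 v(1, 2): D5 above C5
  -> R3 @ bar 4 tick 2 v(1, 2): D5 above C5
  -> R3 @ bar 4 tick 3 v(1, 2): D5 above C5
  -> R2 @ bar 5 tick 0 v(0, 3): D4/F5 m3 -> E4/B5 P5 similar
  -> R4 @ bar 5 tick 0 v(0, 1): E4/A4 P4 untreated
  -> R4 @ bar 5 tick 0 v(0, 2): E4/D5 m7 untreated
  -> R7 @ bar 5 tick 0 v(3,): F5->B5 leap 6st
  -> R2 @ bar 6 tick 0 v(1, 3): A4/B5 M2 -> G4/D5 P5 similar
  -> R1 @ bar 7 tick 0 v(1, 2): G4/D5 P5 -> A4/E5 P5 similar
  -> R1 @ bar 7 tick 0 v(1, 3): G4/D5 P5 -> A4/E5 P5 similar
  -> R1 @ bar 7 tick 0 v(2, 3): D5/D5 P1 -> E5/E5 P1 similar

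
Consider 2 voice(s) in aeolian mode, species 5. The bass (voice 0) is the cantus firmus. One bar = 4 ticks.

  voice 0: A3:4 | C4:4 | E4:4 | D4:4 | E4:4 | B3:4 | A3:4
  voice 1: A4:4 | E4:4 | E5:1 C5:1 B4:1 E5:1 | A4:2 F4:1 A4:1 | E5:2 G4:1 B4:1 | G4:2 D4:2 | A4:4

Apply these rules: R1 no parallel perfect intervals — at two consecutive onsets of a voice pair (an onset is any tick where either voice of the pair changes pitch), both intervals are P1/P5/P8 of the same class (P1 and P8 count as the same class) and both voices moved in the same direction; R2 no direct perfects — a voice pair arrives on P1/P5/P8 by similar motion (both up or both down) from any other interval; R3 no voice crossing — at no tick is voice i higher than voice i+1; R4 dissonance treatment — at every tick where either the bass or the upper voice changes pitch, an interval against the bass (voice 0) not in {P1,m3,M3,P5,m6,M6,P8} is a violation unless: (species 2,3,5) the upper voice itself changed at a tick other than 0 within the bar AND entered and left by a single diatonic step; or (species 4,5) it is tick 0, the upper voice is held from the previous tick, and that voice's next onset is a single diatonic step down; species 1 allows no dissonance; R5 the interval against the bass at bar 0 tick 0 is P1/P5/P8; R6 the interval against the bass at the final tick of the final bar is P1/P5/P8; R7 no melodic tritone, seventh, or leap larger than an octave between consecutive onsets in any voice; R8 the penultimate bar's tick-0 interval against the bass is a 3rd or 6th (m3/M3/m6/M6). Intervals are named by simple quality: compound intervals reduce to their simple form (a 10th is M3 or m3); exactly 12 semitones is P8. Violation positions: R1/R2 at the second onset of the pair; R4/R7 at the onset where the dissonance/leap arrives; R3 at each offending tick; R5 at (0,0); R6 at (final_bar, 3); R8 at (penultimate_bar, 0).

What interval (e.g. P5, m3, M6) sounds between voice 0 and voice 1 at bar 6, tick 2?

voice 0=A3 voice 1=A4 -> P8

P8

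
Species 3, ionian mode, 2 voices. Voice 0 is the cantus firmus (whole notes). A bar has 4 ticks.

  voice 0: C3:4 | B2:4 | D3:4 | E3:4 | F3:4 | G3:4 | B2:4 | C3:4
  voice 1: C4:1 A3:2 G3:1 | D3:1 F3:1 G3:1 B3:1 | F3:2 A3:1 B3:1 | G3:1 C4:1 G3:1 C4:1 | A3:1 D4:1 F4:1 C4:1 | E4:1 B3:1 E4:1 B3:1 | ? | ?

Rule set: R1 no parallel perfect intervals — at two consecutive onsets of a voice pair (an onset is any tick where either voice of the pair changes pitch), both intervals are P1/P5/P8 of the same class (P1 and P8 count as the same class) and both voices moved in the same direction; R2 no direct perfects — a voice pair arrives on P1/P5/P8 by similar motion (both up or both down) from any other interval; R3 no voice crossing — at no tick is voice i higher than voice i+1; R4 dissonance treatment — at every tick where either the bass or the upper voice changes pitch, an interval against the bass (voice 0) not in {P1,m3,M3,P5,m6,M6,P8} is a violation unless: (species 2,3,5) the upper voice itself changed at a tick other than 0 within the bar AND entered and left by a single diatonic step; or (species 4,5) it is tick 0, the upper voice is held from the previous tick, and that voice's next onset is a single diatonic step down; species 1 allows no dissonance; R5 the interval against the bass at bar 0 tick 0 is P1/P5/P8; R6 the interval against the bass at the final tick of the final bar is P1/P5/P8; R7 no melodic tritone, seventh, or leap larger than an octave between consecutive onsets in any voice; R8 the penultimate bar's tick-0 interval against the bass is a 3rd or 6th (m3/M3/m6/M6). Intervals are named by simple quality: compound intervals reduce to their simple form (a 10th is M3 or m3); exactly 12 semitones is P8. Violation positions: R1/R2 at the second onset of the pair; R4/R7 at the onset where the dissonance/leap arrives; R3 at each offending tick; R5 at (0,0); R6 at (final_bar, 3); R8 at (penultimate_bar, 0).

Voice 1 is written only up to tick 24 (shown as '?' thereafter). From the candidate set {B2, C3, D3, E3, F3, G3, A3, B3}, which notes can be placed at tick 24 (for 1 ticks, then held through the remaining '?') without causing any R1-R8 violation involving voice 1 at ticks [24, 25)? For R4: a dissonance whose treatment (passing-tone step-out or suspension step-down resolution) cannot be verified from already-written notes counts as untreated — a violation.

B2: violates R2,R8
C3: violates R4,R7,R8
D3: legal
E3: violates R4,R8
F3: violates R4,R7,R8
G3: legal
A3: violates R4,R8
B3: violates R8

{D3, G3}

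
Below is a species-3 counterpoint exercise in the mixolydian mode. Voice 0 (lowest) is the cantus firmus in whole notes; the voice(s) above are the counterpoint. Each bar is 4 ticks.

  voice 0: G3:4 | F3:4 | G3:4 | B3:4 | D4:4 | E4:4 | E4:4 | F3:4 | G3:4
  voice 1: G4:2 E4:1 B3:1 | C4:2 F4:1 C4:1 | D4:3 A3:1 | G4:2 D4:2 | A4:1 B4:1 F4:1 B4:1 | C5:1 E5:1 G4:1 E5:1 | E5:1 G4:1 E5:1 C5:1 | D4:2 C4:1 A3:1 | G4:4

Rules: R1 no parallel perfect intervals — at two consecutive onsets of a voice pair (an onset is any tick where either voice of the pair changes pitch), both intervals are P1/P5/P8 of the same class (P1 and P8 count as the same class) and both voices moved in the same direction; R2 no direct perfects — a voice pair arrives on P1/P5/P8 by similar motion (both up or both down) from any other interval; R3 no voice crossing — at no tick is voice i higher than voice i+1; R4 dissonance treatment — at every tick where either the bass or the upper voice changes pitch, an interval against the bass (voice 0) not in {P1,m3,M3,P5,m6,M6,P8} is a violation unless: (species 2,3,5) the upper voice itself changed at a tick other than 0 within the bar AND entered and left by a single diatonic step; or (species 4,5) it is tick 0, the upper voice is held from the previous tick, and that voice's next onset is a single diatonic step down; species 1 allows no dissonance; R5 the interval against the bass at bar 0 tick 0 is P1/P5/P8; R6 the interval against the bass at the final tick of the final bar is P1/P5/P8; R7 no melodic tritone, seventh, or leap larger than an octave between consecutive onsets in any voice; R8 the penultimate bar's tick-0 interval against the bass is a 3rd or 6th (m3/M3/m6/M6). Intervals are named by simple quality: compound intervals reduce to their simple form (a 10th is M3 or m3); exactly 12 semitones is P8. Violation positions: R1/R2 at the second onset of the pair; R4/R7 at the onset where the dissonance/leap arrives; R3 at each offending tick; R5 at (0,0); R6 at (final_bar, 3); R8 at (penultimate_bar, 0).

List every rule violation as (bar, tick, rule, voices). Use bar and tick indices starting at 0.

bar 0: v0=G3 v1=G4 downbeat P8
bar 1: v0=F3 v1=C4 downbeat P5
bar 2: v0=G3 v1=D4 downbeat P5
bar 3: v0=B3 v1=G4 downbeat m6
bar 4: v0=D4 v1=A4 downbeat P5
bar 5: v0=E4 v1=C5 downbeat m6
bar 6: v0=E4 v1=E5 downbeat P8
bar 7: v0=F3 v1=D4 downbeat M6
bar 8: v0=G3 v1=G4 downbeat P8
  -> R1 @ bar 2 tick 0 v(0, 1): F3/C4 P5 -> G3/D4 P5 similar
  -> R4 @ bar 2 tick 3 v(0, 1): G3/A3 M2 untreated
  -> R7 @ bar 3 tick 0 v(1,): A3->G4 leap 10st
  -> R2 @ bar 4 tick 0 v(0, 1): B3/D4 m3 -> D4/A4 P5 similar
  -> R7 @ bar 4 tick 2 v(1,): B4->F4 leap 6st
  -> R7 @ bar 4 tick 3 v(1,): F4->B4 leap 6st
  -> R7 @ bar 7 tick 0 v(0,): E4->F3 leap 11st
  -> R7 @ bar 7 tick 0 v(1,): C5->D4 leap 10st
  -> R2 @ bar 8 tick 0 v(0, 1): F3/A3 M3 -> G3/G4 P8 similar
  -> R7 @ bar 8 tick 0 v(1,): A3->G4 leap 10st

(2, 0, R1, (0, 1))
(2, 3, R4, (0, 1))
(3, 0, R7, (1,))
(4, 0, R2, (0, 1))
(4, 2, R7, (1,))
(4, 3, R7, (1,))
(7, 0, R7, (0,))
(7, 0, R7, (1,))
(8, 0, R2, (0, 1))
(8, 0, R7, (1,))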